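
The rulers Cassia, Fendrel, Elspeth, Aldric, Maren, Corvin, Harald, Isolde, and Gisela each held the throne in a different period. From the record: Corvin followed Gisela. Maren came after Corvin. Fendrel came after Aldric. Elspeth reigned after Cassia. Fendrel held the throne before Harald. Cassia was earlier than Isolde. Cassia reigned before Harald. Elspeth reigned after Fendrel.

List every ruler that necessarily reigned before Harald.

Directly stated before Harald: Cassia and Fendrel.
Aldric reaches Harald via Aldric → Fendrel → Harald.
No chain forces Elspeth (or any of the others) ahead of Harald.

Aldric, Cassia, Fendrel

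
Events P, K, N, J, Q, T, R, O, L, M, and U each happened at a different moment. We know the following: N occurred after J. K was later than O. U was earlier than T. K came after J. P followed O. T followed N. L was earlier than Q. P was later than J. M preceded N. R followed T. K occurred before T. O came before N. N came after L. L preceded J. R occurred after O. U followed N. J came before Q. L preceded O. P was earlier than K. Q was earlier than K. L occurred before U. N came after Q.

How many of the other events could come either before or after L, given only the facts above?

1

Forced after L: J, K, N, O, P, Q, R, T, and U.
That leaves M with no forced order relative to L — 1.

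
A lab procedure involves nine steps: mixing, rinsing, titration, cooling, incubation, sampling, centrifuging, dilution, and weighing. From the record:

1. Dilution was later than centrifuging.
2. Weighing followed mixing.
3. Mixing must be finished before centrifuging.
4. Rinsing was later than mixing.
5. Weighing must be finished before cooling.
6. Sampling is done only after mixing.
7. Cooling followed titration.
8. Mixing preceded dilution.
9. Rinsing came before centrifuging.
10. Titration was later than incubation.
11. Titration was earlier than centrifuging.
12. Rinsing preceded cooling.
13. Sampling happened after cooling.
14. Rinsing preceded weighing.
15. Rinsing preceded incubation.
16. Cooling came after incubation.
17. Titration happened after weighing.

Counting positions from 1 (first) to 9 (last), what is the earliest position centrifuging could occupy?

Incubation, mixing, rinsing, titration, and weighing must all come before centrifuging — 5 forced predecessors.
Nothing else is forced ahead of centrifuging, so its earliest slot is position 5 + 1 = 6.

6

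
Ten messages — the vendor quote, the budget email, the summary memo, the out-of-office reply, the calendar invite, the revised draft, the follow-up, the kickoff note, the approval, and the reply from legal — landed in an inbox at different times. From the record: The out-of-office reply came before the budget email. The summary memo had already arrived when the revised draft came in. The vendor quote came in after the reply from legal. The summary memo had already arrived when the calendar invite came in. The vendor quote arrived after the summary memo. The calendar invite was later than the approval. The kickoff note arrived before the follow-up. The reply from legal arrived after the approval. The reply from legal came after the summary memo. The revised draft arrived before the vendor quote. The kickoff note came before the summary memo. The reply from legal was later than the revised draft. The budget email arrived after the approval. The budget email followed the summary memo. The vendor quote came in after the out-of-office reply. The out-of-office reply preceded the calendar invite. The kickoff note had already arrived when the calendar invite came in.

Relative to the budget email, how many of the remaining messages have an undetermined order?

5

Forced before the budget email: the approval, the kickoff note, the out-of-office reply, and the summary memo.
That leaves the calendar invite, the follow-up, the reply from legal, the revised draft, and the vendor quote with no forced order relative to the budget email — 5.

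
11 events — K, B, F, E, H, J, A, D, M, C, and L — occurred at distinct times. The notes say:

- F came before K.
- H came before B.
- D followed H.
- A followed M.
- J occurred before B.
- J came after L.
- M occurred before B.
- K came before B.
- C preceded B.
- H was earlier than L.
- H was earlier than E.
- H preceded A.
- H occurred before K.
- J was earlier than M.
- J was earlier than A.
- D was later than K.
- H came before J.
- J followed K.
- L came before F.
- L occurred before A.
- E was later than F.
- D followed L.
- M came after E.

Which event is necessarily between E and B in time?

Tracing the constraints gives E → M → B, so M sits after E and before B.
No other event is forced both after E and before B.

M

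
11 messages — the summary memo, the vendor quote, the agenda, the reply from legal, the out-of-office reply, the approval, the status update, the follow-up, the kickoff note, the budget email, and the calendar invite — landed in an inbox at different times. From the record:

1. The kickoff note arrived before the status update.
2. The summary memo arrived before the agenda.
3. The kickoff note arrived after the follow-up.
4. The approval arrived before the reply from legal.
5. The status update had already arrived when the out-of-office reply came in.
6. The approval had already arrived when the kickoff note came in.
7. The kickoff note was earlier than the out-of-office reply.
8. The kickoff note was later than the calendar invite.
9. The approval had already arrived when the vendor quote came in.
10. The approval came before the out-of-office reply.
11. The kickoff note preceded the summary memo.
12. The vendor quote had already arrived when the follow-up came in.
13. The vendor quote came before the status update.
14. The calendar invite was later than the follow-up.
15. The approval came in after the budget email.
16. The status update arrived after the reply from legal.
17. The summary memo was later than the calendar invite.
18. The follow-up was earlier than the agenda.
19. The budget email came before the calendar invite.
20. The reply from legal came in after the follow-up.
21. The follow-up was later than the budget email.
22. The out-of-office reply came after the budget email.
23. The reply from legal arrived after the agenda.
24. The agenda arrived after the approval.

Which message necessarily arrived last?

Every other message has a chain of constraints placing it before the out-of-office reply, so the out-of-office reply is last.

the out-of-office reply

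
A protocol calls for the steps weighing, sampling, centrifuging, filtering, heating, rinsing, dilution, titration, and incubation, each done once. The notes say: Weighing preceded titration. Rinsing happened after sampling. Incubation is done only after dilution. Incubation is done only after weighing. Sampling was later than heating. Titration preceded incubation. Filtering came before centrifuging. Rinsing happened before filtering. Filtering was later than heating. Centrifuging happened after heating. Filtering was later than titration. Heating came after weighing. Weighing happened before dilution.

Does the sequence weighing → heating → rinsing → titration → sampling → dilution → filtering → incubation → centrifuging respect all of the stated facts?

no

The constraints require sampling before rinsing, but in the proposed sequence rinsing appears ahead of sampling. That one violation is enough.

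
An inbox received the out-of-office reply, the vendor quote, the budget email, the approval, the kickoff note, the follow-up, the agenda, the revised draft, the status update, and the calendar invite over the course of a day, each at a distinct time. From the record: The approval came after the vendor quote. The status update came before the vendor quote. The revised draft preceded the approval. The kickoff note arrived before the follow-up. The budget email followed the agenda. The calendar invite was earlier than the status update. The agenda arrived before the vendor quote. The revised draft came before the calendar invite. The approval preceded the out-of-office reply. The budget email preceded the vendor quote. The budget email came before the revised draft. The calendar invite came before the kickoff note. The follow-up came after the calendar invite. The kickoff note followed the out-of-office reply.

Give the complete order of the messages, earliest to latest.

the agenda, the budget email, the revised draft, the calendar invite, the status update, the vendor quote, the approval, the out-of-office reply, the kickoff note, the follow-up

The constraints fix every adjacent pair, so only one ordering works:
the agenda → the budget email → the revised draft → the calendar invite → the status update → the vendor quote → the approval → the out-of-office reply → the kickoff note → the follow-up.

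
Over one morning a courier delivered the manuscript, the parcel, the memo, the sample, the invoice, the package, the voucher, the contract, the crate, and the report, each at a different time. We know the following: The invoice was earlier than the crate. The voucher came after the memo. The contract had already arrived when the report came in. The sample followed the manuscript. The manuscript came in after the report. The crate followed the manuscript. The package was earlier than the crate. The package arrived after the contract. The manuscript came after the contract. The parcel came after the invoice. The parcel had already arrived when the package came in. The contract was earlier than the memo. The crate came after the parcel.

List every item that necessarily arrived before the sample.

the contract, the manuscript, the report

Directly stated before the sample: the manuscript.
The contract reaches the sample via the contract → the manuscript → the sample.
The report reaches the sample via the report → the manuscript → the sample.
No chain forces the crate (or any of the others) ahead of the sample.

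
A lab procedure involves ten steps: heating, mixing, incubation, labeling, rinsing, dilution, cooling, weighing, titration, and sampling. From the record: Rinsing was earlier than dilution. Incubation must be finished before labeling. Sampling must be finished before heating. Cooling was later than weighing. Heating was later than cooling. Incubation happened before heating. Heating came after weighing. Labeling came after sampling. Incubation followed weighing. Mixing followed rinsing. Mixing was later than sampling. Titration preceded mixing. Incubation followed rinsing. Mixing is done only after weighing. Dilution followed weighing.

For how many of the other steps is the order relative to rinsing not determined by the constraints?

Forced after rinsing: dilution, heating, incubation, labeling, and mixing.
That leaves cooling, sampling, titration, and weighing with no forced order relative to rinsing — 4.

4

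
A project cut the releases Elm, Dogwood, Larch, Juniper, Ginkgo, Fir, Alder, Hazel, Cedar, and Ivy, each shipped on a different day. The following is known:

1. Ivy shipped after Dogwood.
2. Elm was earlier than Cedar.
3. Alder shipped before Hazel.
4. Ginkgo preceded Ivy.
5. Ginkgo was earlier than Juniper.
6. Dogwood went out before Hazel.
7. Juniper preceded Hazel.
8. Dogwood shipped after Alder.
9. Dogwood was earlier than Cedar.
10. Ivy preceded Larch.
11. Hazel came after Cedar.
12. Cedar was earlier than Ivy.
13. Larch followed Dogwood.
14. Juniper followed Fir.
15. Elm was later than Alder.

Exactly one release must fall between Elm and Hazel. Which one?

Cedar

Tracing the constraints gives Elm → Cedar → Hazel, so Cedar sits after Elm and before Hazel.
No other release is forced both after Elm and before Hazel.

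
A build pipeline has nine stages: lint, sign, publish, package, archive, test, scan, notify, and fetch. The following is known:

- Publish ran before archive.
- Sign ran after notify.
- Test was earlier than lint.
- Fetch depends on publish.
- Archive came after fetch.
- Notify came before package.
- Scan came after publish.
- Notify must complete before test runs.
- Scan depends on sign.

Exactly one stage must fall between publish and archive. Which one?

Tracing the constraints gives publish → fetch → archive, so fetch sits after publish and before archive.
No other stage is forced both after publish and before archive.

fetch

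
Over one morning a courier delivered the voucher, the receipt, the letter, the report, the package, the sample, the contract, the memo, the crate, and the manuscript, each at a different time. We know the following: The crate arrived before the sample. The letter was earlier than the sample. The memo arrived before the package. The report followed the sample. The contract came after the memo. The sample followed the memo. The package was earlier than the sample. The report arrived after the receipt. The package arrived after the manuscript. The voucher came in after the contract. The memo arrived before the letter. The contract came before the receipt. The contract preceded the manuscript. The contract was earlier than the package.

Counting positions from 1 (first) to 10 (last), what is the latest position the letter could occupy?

The letter must come before the report and the sample — 2 items forced after it.
Everything else can be placed before the letter in some valid order, so the letter can sit as late as position 10 − 2 = 8.

8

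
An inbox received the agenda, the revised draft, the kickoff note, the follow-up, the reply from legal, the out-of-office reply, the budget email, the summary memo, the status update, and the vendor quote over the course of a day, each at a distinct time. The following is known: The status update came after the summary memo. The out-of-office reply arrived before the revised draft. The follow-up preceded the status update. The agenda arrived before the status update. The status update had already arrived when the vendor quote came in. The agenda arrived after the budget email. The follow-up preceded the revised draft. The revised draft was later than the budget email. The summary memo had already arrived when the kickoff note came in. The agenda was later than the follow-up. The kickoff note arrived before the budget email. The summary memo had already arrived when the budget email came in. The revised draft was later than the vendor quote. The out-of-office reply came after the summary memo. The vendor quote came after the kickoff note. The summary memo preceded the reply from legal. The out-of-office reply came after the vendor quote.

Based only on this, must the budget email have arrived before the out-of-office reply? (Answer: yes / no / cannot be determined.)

yes

Chain the constraints: the budget email → the agenda → the status update → the vendor quote → the out-of-office reply. Each link is directly stated, so the budget email comes before the out-of-office reply.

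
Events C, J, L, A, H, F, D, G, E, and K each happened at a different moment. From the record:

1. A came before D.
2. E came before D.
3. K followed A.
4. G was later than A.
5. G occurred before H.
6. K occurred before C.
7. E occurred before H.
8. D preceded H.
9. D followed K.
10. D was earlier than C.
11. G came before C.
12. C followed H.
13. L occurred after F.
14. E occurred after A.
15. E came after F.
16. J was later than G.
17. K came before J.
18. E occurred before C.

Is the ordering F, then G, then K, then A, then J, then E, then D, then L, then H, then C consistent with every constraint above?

no

The constraints require A before G, but in the proposed sequence G appears ahead of A. That one violation is enough.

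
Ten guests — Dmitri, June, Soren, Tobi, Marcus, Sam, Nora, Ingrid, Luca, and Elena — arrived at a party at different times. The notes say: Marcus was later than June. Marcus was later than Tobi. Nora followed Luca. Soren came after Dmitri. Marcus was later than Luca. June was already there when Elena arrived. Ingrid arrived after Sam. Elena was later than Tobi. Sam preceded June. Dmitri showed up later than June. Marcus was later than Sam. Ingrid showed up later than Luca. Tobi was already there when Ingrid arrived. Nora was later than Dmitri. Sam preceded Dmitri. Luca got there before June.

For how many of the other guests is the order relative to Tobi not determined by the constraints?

Forced after Tobi: Elena, Ingrid, and Marcus.
That leaves Dmitri, June, Luca, Nora, Sam, and Soren with no forced order relative to Tobi — 6.

6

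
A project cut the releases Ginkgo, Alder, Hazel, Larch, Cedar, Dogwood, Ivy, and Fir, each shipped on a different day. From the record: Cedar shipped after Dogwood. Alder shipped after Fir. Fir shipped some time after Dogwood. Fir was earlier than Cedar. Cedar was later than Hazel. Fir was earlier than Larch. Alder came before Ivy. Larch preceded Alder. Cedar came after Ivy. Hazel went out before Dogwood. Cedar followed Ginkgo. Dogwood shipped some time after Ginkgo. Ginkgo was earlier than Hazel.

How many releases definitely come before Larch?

4

Directly stated before Larch: Fir.
Dogwood reaches Larch via Dogwood → Fir → Larch.
Ginkgo reaches Larch via Ginkgo → Dogwood → Fir → Larch.
Hazel reaches Larch via Hazel → Dogwood → Fir → Larch.
No chain forces Cedar (or any of the others) ahead of Larch.
That's Dogwood, Fir, Ginkgo, and Hazel — 4 in all.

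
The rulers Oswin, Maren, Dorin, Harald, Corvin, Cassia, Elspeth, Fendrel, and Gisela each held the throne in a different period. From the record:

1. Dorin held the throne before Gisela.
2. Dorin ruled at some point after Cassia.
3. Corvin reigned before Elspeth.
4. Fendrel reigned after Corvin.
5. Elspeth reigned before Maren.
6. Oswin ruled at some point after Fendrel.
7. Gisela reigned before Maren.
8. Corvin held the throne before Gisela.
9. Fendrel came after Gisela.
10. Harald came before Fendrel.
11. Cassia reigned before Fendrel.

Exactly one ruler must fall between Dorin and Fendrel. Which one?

Gisela

Tracing the constraints gives Dorin → Gisela → Fendrel, so Gisela sits after Dorin and before Fendrel.
No other ruler is forced both after Dorin and before Fendrel.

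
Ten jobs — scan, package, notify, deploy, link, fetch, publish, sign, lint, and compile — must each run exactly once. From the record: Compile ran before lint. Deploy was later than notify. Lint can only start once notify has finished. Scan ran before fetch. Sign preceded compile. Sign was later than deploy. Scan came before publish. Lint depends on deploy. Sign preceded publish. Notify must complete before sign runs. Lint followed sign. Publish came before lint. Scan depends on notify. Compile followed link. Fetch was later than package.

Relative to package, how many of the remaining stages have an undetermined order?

8

Forced after package: fetch.
That leaves compile, deploy, link, lint, notify, publish, scan, and sign with no forced order relative to package — 8.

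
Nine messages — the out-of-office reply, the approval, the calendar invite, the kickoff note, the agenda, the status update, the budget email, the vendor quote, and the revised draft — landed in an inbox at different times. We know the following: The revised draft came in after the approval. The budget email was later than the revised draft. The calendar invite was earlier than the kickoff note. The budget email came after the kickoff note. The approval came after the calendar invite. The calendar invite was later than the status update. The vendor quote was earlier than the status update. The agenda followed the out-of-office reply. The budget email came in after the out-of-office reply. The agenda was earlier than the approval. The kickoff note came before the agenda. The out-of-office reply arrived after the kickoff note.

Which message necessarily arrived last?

Every other message has a chain of constraints placing it before the budget email, so the budget email is last.

the budget email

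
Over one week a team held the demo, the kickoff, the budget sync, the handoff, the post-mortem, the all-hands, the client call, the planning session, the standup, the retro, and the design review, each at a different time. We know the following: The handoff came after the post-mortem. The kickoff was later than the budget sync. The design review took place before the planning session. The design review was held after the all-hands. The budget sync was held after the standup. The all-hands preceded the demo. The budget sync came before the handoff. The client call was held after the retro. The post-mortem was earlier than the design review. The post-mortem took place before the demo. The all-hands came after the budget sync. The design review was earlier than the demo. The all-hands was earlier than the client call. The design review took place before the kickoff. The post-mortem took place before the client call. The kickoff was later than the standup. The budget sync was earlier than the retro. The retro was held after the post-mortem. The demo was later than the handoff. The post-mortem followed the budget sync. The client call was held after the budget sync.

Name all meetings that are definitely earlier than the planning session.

Directly stated before the planning session: the design review.
The all-hands reaches the planning session via the all-hands → the design review → the planning session.
The budget sync reaches the planning session via the budget sync → the all-hands → the design review → the planning session.
The post-mortem reaches the planning session via the post-mortem → the design review → the planning session.
Likewise the standup reaches the planning session by chaining the stated constraints.

the all-hands, the budget sync, the design review, the post-mortem, the standup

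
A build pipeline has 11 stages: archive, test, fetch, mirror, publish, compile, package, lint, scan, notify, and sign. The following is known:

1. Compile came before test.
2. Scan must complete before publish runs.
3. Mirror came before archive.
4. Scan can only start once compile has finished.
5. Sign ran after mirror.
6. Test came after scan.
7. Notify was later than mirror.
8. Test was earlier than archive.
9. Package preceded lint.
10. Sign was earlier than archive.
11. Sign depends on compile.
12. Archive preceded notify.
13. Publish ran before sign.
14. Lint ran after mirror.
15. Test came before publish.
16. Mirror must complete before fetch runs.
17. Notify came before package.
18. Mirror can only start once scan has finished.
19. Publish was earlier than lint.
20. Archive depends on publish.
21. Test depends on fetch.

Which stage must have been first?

Compile has a chain of constraints placing it before every other stage, so compile must be first.

compile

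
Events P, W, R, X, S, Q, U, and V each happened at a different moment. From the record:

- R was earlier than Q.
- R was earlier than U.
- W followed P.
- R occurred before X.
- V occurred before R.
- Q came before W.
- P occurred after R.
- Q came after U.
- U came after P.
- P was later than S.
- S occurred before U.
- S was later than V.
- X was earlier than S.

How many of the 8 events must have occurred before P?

Directly stated before P: R and S.
V reaches P via V → R → P.
X reaches P via X → S → P.
No chain forces Q (or any of the others) ahead of P.
That's R, S, V, and X — 4 in all.

4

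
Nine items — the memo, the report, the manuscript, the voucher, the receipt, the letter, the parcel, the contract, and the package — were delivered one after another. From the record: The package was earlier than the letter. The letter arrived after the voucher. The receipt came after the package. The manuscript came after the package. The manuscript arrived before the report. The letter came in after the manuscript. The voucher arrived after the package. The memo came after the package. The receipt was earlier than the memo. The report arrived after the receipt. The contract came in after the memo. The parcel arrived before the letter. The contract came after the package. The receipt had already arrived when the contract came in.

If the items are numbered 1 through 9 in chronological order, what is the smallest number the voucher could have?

The package must come before the voucher — 1 forced predecessor.
Nothing else is forced ahead of the voucher, so its earliest slot is position 1 + 1 = 2.

2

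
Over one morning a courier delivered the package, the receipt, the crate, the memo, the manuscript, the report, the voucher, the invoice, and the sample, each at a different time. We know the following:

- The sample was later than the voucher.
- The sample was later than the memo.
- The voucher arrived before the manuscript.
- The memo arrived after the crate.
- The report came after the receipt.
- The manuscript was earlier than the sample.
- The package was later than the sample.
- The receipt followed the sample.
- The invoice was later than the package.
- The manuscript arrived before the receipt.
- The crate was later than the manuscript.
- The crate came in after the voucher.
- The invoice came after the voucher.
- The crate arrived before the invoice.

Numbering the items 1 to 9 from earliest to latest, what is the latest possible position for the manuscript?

The manuscript must come before the crate, the invoice, the memo, the package, the receipt, the report, and the sample — 7 items forced after it.
Everything else can be placed before the manuscript in some valid order, so the manuscript can sit as late as position 9 − 7 = 2.

2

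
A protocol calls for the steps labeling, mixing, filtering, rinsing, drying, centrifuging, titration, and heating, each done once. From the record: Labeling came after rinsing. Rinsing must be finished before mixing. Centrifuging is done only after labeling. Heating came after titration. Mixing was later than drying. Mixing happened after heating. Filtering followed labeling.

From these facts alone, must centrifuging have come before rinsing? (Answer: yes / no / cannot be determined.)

no

Tracing the constraints gives rinsing → labeling → centrifuging, so rinsing must come before centrifuging.
That means centrifuging cannot be before rinsing.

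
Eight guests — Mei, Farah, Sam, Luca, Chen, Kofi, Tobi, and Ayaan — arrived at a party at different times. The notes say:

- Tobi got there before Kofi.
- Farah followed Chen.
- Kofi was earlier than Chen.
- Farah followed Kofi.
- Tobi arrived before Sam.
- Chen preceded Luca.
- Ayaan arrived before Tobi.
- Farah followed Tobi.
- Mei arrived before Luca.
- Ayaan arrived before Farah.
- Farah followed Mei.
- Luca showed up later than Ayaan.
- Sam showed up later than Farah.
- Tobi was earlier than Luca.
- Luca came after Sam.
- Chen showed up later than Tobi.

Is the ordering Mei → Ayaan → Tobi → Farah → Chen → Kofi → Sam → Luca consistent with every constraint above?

The constraints require Kofi before Chen, but in the proposed sequence Chen appears ahead of Kofi. That one violation is enough.

no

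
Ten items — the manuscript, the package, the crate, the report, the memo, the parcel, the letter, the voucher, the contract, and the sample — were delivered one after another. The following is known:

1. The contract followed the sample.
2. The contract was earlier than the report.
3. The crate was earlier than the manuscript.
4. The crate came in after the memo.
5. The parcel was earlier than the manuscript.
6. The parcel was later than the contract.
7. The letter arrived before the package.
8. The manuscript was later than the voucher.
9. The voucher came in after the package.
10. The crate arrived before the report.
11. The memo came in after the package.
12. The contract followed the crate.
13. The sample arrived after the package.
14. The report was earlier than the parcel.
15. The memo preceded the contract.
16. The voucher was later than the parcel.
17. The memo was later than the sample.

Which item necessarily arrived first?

the letter

The letter has a chain of constraints placing it before every other item, so the letter must be first.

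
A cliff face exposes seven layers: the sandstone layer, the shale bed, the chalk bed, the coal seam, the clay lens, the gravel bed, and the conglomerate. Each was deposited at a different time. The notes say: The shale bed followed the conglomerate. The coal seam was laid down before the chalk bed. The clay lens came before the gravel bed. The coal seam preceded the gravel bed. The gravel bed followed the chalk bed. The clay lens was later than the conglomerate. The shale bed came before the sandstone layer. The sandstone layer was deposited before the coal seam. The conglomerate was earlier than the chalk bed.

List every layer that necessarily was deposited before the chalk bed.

the coal seam, the conglomerate, the sandstone layer, the shale bed

Directly stated before the chalk bed: the coal seam and the conglomerate.
The sandstone layer reaches the chalk bed via the sandstone layer → the coal seam → the chalk bed.
The shale bed reaches the chalk bed via the shale bed → the sandstone layer → the coal seam → the chalk bed.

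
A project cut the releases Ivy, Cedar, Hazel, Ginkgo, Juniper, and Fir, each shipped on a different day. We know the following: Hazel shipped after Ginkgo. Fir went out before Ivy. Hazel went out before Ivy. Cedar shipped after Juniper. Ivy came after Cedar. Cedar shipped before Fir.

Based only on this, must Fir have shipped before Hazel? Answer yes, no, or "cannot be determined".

cannot be determined

No chain of stated constraints runs from Fir to Hazel, and none runs from Hazel to Fir either.
So the relative order of Fir and Hazel is not fixed by the given facts.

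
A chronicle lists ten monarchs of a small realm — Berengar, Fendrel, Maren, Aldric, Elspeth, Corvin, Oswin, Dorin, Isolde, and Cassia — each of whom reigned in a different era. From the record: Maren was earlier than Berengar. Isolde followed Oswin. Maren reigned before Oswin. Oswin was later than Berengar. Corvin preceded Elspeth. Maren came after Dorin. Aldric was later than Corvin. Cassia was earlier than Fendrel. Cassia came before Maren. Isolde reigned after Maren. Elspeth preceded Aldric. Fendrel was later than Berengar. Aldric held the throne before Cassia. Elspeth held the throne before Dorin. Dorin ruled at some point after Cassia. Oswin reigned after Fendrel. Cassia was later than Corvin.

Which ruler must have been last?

Isolde

Every other ruler has a chain of constraints placing them before Isolde, so Isolde is last.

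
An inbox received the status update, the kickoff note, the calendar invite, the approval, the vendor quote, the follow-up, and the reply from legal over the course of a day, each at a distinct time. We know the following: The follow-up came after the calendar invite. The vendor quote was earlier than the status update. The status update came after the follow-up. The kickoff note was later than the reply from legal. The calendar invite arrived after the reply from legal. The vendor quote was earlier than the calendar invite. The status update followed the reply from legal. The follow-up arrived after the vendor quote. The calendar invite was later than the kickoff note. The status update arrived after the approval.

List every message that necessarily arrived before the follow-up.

the calendar invite, the kickoff note, the reply from legal, the vendor quote

Directly stated before the follow-up: the calendar invite and the vendor quote.
The kickoff note reaches the follow-up via the kickoff note → the calendar invite → the follow-up.
The reply from legal reaches the follow-up via the reply from legal → the calendar invite → the follow-up.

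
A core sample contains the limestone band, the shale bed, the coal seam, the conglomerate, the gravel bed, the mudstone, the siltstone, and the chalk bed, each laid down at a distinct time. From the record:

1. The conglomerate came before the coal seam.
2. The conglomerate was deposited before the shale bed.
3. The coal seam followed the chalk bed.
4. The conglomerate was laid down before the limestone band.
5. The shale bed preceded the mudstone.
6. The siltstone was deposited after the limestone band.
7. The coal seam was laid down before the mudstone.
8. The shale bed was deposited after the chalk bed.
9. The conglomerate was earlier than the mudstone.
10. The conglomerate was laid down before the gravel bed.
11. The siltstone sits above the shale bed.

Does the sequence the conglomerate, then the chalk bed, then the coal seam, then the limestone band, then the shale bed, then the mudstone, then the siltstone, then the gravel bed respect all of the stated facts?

yes

Check each stated constraint against the proposed order — e.g. the conglomerate is ahead of the mudstone; the conglomerate is ahead of the gravel bed. Every pair is in the required order; nothing is violated.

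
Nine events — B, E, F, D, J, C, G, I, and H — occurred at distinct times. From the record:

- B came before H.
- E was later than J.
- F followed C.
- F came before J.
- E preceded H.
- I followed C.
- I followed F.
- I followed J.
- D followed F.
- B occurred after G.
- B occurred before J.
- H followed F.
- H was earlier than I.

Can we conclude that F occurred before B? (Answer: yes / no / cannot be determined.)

No chain of stated constraints runs from F to B, and none runs from B to F either.
So the relative order of F and B is not fixed by the given facts.

cannot be determined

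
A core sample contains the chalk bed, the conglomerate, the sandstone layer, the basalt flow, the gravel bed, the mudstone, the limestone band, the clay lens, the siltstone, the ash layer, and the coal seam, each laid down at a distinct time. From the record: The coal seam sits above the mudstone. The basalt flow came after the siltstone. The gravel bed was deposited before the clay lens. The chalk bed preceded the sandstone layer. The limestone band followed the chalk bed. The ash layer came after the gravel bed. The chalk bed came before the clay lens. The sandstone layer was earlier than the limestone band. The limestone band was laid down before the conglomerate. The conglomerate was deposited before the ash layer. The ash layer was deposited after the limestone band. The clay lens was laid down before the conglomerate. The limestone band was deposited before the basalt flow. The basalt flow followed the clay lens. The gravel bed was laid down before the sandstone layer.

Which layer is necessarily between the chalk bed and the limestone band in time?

Tracing the constraints gives the chalk bed → the sandstone layer → the limestone band, so the sandstone layer sits after the chalk bed and before the limestone band.
No other layer is forced both after the chalk bed and before the limestone band.

the sandstone layer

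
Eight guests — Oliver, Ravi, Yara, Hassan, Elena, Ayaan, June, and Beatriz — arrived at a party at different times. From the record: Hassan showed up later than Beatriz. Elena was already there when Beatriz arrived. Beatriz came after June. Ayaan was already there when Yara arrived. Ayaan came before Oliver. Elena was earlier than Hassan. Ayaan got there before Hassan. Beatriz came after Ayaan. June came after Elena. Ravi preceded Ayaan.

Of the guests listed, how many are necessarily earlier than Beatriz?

4

Directly stated before Beatriz: Ayaan, Elena, and June.
Ravi reaches Beatriz via Ravi → Ayaan → Beatriz.
No chain forces Oliver (or any of the others) ahead of Beatriz.
That's Ayaan, Elena, June, and Ravi — 4 in all.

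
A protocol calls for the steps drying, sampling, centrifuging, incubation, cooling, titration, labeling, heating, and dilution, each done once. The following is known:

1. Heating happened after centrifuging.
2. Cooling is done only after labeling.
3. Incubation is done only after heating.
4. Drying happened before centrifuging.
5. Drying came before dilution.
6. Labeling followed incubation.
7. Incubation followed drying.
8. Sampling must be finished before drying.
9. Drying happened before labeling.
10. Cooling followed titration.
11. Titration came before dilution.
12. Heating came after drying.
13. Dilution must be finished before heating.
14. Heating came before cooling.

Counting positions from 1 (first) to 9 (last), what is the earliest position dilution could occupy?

Drying, sampling, and titration must all come before dilution — 3 forced predecessors.
Nothing else is forced ahead of dilution, so its earliest slot is position 3 + 1 = 4.

4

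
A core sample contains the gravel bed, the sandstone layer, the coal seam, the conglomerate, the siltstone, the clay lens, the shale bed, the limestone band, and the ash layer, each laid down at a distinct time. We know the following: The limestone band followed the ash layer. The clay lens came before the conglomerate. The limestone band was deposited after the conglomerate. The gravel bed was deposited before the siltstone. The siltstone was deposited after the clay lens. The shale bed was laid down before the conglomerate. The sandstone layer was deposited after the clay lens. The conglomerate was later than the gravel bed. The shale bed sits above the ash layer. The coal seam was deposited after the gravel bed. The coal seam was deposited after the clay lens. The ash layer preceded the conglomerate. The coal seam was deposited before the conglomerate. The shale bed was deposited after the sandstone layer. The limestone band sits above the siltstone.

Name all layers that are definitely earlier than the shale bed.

the ash layer, the clay lens, the sandstone layer

Directly stated before the shale bed: the ash layer and the sandstone layer.
The clay lens reaches the shale bed via the clay lens → the sandstone layer → the shale bed.
No chain forces the limestone band (or any of the others) ahead of the shale bed.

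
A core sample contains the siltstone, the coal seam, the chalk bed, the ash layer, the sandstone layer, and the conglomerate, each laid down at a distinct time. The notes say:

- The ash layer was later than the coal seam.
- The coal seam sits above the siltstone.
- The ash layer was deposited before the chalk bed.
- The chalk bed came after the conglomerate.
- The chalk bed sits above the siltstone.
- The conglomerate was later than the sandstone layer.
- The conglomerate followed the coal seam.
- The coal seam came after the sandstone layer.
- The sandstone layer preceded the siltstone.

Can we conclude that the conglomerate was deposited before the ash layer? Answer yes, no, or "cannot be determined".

No chain of stated constraints runs from the conglomerate to the ash layer, and none runs from the ash layer to the conglomerate either.
So the relative order of the conglomerate and the ash layer is not fixed by the given facts.

cannot be determined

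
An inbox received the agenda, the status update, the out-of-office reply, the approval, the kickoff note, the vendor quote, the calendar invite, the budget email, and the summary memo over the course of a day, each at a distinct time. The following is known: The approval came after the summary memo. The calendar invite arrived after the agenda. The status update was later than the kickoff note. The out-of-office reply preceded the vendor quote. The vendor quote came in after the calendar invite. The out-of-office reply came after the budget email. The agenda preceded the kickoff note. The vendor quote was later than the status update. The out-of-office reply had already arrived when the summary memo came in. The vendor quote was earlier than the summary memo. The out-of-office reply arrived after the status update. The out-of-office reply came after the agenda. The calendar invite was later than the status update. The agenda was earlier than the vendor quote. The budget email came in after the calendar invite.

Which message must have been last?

the approval

Every other message has a chain of constraints placing it before the approval, so the approval is last.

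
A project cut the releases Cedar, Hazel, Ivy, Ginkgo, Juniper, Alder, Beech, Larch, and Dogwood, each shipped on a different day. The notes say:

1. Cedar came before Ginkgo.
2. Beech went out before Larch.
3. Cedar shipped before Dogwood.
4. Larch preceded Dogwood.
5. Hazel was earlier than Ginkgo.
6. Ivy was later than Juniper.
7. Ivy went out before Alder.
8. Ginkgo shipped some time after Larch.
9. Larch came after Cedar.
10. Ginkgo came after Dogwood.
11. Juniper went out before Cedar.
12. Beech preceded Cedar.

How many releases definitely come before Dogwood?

4

Directly stated before Dogwood: Cedar and Larch.
Beech reaches Dogwood via Beech → Cedar → Dogwood.
Juniper reaches Dogwood via Juniper → Cedar → Dogwood.
No chain forces Alder (or any of the others) ahead of Dogwood.
That's Beech, Cedar, Juniper, and Larch — 4 in all.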